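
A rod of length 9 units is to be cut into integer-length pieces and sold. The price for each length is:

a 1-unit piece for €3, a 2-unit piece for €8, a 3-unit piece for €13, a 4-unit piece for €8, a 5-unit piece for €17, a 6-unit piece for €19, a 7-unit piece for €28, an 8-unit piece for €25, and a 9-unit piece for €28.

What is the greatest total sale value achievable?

Let R[k] be the best obtainable value from length k. For each k, try every first piece i and keep the best of price[i] + R[k−i].
R[1] = 3
R[2] = 8
R[3] = 13
R[4] = 16  (first piece 1, then R[3]=13)
R[5] = 21  (first piece 2, then R[3]=13)
R[6] = 26  (first piece 3, then R[3]=13)
R[7] = 29  (first piece 1, then R[6]=26)
R[8] = 34  (first piece 2, then R[6]=26)
R[9] = 39  (first piece 3, then R[6]=26)
One optimal cutting: 3 + 3 + 3 → €13 + €13 + €13 = €39.

39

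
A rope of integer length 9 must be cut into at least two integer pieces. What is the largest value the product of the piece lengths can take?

27

Fill m[k] for k=2..9: at each k try every first piece i and multiply by the better of (k−i) uncut or m[k−i].
m[2] = 1*max(1,0) = 1*1 = 1
m[3] = 1*max(2,1) = 1*2 = 2
m[4] = 2*max(2,1) = 2*2 = 4
m[5] = 2*max(3,2) = 2*3 = 6
m[6] = 3*max(3,2) = 3*3 = 9
m[7] = 2*max(5,6) = 2*6 = 12
m[8] = 2*max(6,9) = 2*9 = 18
m[9] = 3*max(6,9) = 3*9 = 27
One optimal split: 3 + 3 + 3; product 3*3*3 = 27.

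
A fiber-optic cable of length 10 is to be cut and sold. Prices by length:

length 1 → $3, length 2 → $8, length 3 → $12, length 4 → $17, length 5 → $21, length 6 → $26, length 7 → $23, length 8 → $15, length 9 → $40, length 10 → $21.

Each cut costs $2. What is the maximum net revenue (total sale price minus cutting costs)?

Let r[k] be the best obtainable value from length k. For each k, try every first piece i and keep the best of price[i] + r[k−i] minus the 2 cut fee when i<k.
r[1] = 3
r[2] = 8
r[3] = 12
r[4] = 17
r[5] = 21
r[6] = 26
r[7] = 27  (first piece 1, then r[6]=26)
r[8] = 32  (first piece 2, then r[6]=26)
r[9] = 40
r[10] = 41  (first piece 1, then r[9]=40)
One optimal plan: pieces 9 + 1 (1 cut) → $43 − $2 = $41.

41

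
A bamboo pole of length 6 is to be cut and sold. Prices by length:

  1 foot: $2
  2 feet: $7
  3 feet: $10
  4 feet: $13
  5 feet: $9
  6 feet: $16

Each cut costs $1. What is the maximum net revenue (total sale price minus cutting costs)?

Build net[k] bottom-up: net[k] = max over allowed piece i of (p[i] + net[k−i]) − 1 per cut.
net[1] = 2
net[2] = 7
net[3] = 10
net[4] = 13  (first piece 2, then net[2]=7)
net[5] = 16  (first piece 2, then net[3]=10)
net[6] = 19  (first piece 2, then net[4]=13)
One optimal plan: pieces 2 + 2 + 2 (2 cuts) → $21 − $2 = $19.

19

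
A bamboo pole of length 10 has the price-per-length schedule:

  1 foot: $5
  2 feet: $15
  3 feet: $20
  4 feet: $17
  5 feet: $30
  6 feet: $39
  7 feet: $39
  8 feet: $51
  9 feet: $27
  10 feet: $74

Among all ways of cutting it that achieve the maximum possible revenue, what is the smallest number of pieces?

5

Let r[k] be the best obtainable value from length k. For each k, try every first piece i and keep the best of price[i] + r[k−i].
r[1] = 5
r[2] = 15
r[3] = 20  (first piece 1, then r[2]=15)
r[4] = 30  (first piece 2, then r[2]=15)
r[5] = 35  (first piece 1, then r[4]=30)
r[6] = 45  (first piece 2, then r[4]=30)
r[7] = 50  (first piece 1, then r[6]=45)
r[8] = 60  (first piece 2, then r[6]=45)
r[9] = 65  (first piece 1, then r[8]=60)
r[10] = 75  (first piece 2, then r[8]=60)
Maximum revenue is $75.
Now minimize piece count subject to staying optimal: for each k, pieces[k] = 1 + min over i with p[i]+r[k−i]=r[k] of pieces[k−i].
pieces[7] = 3
pieces[8] = 4
pieces[9] = 4
pieces[10] = 5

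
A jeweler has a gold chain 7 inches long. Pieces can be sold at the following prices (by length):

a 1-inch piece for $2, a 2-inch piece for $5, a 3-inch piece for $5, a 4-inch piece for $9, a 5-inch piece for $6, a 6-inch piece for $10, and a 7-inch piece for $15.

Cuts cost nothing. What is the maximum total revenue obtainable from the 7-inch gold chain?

Build r[k] bottom-up: r[k] = max over allowed piece i of (p[i] + r[k−i]).
r[1] = 2
r[2] = max(2+2, 5+0) = 5
r[3] = max(2+5, 5+2, 5+0) = 7
r[4] = max(2+7, 5+5, 5+2, 9+0) = 10
r[5] = max(2+10, 5+7, 5+5, 9+2, 6+0) = 12
r[6] = max(2+12, 5+10, 5+7, 9+5, 6+2, 10+0) = 15
r[7] = max(2+15, 5+12, 5+10, …, 10+2, 15+0) = 17
One optimal cutting: 2 + 2 + 2 + 1 → $5 + $5 + $5 + $2 = $17.

17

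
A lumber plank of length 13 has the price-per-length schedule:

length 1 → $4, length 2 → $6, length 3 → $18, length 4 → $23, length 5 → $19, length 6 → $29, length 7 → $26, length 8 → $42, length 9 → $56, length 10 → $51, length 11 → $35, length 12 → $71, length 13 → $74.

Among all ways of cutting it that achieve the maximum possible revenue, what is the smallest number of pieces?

2

Consider every possible first cut. r[k] is the best of p[i]+r[k−i] over all sellable i≤k.
r[1] = 4
r[2] = 8  (first piece 1, then r[1]=4)
r[3] = 18
r[4] = 23
r[5] = 27  (first piece 1, then r[4]=23)
r[6] = 36  (first piece 3, then r[3]=18)
r[7] = 41  (first piece 3, then r[4]=23)
r[8] = 46  (first piece 4, then r[4]=23)
r[9] = 56
r[10] = 60  (first piece 1, then r[9]=56)
r[11] = 64  (first piece 1, then r[10]=60)
r[12] = 74  (first piece 3, then r[9]=56)
r[13] = 79  (first piece 4, then r[9]=56)
Maximum revenue is $79.
Now minimize piece count subject to staying optimal: for each k, pieces[k] = 1 + min over i with p[i]+r[k−i]=r[k] of pieces[k−i].
pieces[10] = 2
pieces[11] = 3
pieces[12] = 2
pieces[13] = 2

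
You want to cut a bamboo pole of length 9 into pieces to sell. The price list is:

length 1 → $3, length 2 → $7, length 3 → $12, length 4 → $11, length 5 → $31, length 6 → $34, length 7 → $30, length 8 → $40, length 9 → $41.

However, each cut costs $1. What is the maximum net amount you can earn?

45

Let r[k] be the best obtainable value from length k. For each k, try every first piece i and keep the best of price[i] + r[k−i] minus the 1 cut fee when i<k.
r[1] = 3
r[2] = max(3+3-1, 7+0) = 7
r[3] = max(3+7-1, 7+3-1, 12+0) = 12
r[4] = max(3+12-1, 7+7-1, 12+3-1, 11+0) = 14
r[5] = max(3+14-1, 7+12-1, 12+7-1, 11+3-1, 31+0) = 31
r[6] = max(3+31-1, 7+14-1, 12+12-1, 11+7-1, 31+3-1, 34+0) = 34
r[7] = max(3+34-1, 7+31-1, 12+14-1, …, 34+3-1, 30+0) = 37
r[8] = max(3+37-1, 7+34-1, 12+31-1, …, 30+3-1, 40+0) = 42
r[9] = max(3+42-1, 7+37-1, 12+34-1, …, 40+3-1, 41+0) = 45
One optimal plan: pieces 6 + 3 (1 cut) → $46 − $1 = $45.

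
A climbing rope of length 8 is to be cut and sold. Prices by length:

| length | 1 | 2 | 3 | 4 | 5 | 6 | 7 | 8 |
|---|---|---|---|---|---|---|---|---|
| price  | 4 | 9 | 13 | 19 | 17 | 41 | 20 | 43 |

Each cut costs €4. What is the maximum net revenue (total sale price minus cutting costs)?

Let r[k] be the best obtainable value from length k. For each k, try every first piece i and keep the best of price[i] + r[k−i] minus the 4 cut fee when i<k.
r[1] = 4
r[2] = max(4+4-4, 9+0) = 9
r[3] = max(4+9-4, 9+4-4, 13+0) = 13
r[4] = max(4+13-4, 9+9-4, 13+4-4, 19+0) = 19
r[5] = max(4+19-4, 9+13-4, 13+9-4, 19+4-4, 17+0) = 19
r[6] = max(4+19-4, 9+19-4, 13+13-4, 19+9-4, 17+4-4, 41+0) = 41
r[7] = max(4+41-4, 9+19-4, 13+19-4, …, 41+4-4, 20+0) = 41
r[8] = max(4+41-4, 9+41-4, 13+19-4, …, 20+4-4, 43+0) = 46
One optimal plan: pieces 6 + 2 (1 cut) → €50 − €4 = €46.

46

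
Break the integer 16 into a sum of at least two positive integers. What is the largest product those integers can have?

Define m[k] = max over 1≤i<k of i · max(k−i, m[k−i]); the inner max lets the remainder stay uncut if that's better.
m[2] = 1*max(1,0) = 1*1 = 1
m[3] = 1*max(2,1) = 1*2 = 2
m[4] = 2*max(2,1) = 2*2 = 4
m[5] = 2*max(3,2) = 2*3 = 6
m[6] = 3*max(3,2) = 3*3 = 9
m[7] = 2*max(5,6) = 2*6 = 12
m[8] = 2*max(6,9) = 2*9 = 18
m[9] = 3*max(6,9) = 3*9 = 27
m[10] = 2*max(8,18) = 2*18 = 36
m[11] = 2*max(9,27) = 2*27 = 54
m[12] = 3*max(9,27) = 3*27 = 81
m[13] = 2*max(11,54) = 2*54 = 108
m[14] = 2*max(12,81) = 2*81 = 162
m[15] = 3*max(12,81) = 3*81 = 243
m[16] = 2*max(14,162) = 2*162 = 324
One optimal split: 3 + 3 + 3 + 3 + 2 + 2; product 3*3*3*3*2*2 = 324.

324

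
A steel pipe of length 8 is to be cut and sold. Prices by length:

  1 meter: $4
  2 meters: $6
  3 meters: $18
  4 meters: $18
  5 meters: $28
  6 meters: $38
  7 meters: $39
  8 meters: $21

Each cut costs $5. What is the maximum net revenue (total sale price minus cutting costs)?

41

Build r[k] bottom-up: r[k] = max over allowed piece i of (p[i] + r[k−i]) − 5 per cut.
r[1] = 4
r[2] = 6
r[3] = 18
r[4] = 18
r[5] = 28
r[6] = 38
r[7] = 39
r[8] = 41  (first piece 3, then r[5]=28)
One optimal plan: pieces 5 + 3 (1 cut) → $46 − $5 = $41.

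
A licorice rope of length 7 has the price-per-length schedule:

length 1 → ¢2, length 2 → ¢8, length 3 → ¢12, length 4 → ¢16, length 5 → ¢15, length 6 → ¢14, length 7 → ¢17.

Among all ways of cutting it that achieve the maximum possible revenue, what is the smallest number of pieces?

2

Build r[k] bottom-up: r[k] = max over allowed piece i of (p[i] + r[k−i]).
r[1] = 2
r[2] = 8
r[3] = 12
r[4] = 16  (first piece 2, then r[2]=8)
r[5] = 20  (first piece 2, then r[3]=12)
r[6] = 24  (first piece 2, then r[4]=16)
r[7] = 28  (first piece 2, then r[5]=20)
Maximum revenue is ¢28.
Now minimize piece count subject to staying optimal: for each k, pieces[k] = 1 + min over i with p[i]+r[k−i]=r[k] of pieces[k−i].
pieces[4] = 1
pieces[5] = 2
pieces[6] = 2
pieces[7] = 2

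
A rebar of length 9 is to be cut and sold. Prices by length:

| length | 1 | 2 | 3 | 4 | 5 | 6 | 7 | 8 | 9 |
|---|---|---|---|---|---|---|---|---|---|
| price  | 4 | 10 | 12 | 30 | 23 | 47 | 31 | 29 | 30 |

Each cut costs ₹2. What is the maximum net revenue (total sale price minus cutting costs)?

60

Consider every possible first cut. r[k] is the best of p[i]+r[k−i] over all sellable i≤k, charging 2 whenever i<k.
r[1] = 4
r[2] = max(4+4-2, 10+0) = 10
r[3] = max(4+10-2, 10+4-2, 12+0) = 12
r[4] = max(4+12-2, 10+10-2, 12+4-2, 30+0) = 30
r[5] = max(4+30-2, 10+12-2, 12+10-2, 30+4-2, 23+0) = 32
r[6] = max(4+32-2, 10+30-2, 12+12-2, 30+10-2, 23+4-2, 47+0) = 47
r[7] = max(4+47-2, 10+32-2, 12+30-2, …, 47+4-2, 31+0) = 49
r[8] = max(4+49-2, 10+47-2, 12+32-2, …, 31+4-2, 29+0) = 58
r[9] = max(4+58-2, 10+49-2, 12+47-2, …, 29+4-2, 30+0) = 60
One optimal plan: pieces 4 + 4 + 1 (2 cuts) → ₹64 − ₹4 = ₹60.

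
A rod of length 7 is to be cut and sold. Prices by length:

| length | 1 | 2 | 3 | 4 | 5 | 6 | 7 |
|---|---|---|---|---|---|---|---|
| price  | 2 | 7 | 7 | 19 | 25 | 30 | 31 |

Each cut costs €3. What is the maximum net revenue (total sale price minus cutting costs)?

31

Build r[k] bottom-up: r[k] = max over allowed piece i of (p[i] + r[k−i]) − 3 per cut.
r[1] = 2
r[2] = max(2+2-3, 7+0) = 7
r[3] = max(2+7-3, 7+2-3, 7+0) = 7
r[4] = max(2+7-3, 7+7-3, 7+2-3, 19+0) = 19
r[5] = max(2+19-3, 7+7-3, 7+7-3, 19+2-3, 25+0) = 25
r[6] = max(2+25-3, 7+19-3, 7+7-3, 19+7-3, 25+2-3, 30+0) = 30
r[7] = max(2+30-3, 7+25-3, 7+19-3, …, 30+2-3, 31+0) = 31
Best is to make no cuts and sell whole for €31.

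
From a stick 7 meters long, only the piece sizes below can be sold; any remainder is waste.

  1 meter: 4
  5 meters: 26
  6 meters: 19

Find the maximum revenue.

Let r[k] be the best obtainable value from length k. For each k, try every first piece i and keep the best of price[i] + r[k−i].
r[1] = 4
r[2] = 8  (first piece 1, then r[1]=4)
r[3] = 12  (first piece 1, then r[2]=8)
r[4] = 16  (first piece 1, then r[3]=12)
r[5] = max(4+16, 26+0) = 26
r[6] = max(4+26, 26+4, 19+0) = 30
r[7] = max(4+30, 26+8, 19+4) = 34
One optimal cutting: 5 + 1 + 1 → 34.

34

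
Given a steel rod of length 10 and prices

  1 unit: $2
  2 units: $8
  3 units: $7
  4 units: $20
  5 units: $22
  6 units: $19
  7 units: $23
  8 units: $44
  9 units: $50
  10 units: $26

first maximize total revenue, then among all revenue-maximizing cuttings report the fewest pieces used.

2

Build r[k] bottom-up: r[k] = max over allowed piece i of (p[i] + r[k−i]).
r[1] = 2
r[2] = max(2+2, 8+0) = 8
r[3] = max(2+8, 8+2, 7+0) = 10
r[4] = max(2+10, 8+8, 7+2, 20+0) = 20
r[5] = max(2+20, 8+10, 7+8, 20+2, 22+0) = 22
r[6] = max(2+22, 8+20, 7+10, 20+8, 22+2, 19+0) = 28
r[7] = max(2+28, 8+22, 7+20, …, 19+2, 23+0) = 30
r[8] = max(2+30, 8+28, 7+22, …, 23+2, 44+0) = 44
r[9] = max(2+44, 8+30, 7+28, …, 44+2, 50+0) = 50
r[10] = max(2+50, 8+44, 7+30, …, 50+2, 26+0) = 52
Maximum revenue is $52.
Now minimize piece count subject to staying optimal: for each k, pieces[k] = 1 + min over i with p[i]+r[k−i]=r[k] of pieces[k−i].
pieces[7] = 2
pieces[8] = 1
pieces[9] = 1
pieces[10] = 2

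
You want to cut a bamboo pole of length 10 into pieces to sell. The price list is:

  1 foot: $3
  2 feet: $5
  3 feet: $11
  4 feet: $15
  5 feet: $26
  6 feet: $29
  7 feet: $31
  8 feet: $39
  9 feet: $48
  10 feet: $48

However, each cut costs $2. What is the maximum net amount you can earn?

Build r[k] bottom-up: r[k] = max over allowed piece i of (p[i] + r[k−i]) − 2 per cut.
r[1] = 3
r[2] = max(3+3-2, 5+0) = 5
r[3] = max(3+5-2, 5+3-2, 11+0) = 11
r[4] = max(3+11-2, 5+5-2, 11+3-2, 15+0) = 15
r[5] = max(3+15-2, 5+11-2, 11+5-2, 15+3-2, 26+0) = 26
r[6] = max(3+26-2, 5+15-2, 11+11-2, 15+5-2, 26+3-2, 29+0) = 29
r[7] = max(3+29-2, 5+26-2, 11+15-2, …, 29+3-2, 31+0) = 31
r[8] = max(3+31-2, 5+29-2, 11+26-2, …, 31+3-2, 39+0) = 39
r[9] = max(3+39-2, 5+31-2, 11+29-2, …, 39+3-2, 48+0) = 48
r[10] = max(3+48-2, 5+39-2, 11+31-2, …, 48+3-2, 48+0) = 50
One optimal plan: pieces 5 + 5 (1 cut) → $52 − $2 = $50.

50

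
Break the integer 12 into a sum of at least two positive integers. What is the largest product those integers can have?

81

Fill g[k] for k=2..12: at each k try every first piece i and multiply by the better of (k−i) uncut or g[k−i].
g[2] = 1×max(1,0) = 1×1 = 1
g[3] = 1×max(2,1) = 1×2 = 2
g[4] = 2×max(2,1) = 2×2 = 4
g[5] = 2×max(3,2) = 2×3 = 6
g[6] = 3×max(3,2) = 3×3 = 9
g[7] = 2×max(5,6) = 2×6 = 12
g[8] = 2×max(6,9) = 2×9 = 18
g[9] = 3×max(6,9) = 3×9 = 27
g[10] = 2×max(8,18) = 2×18 = 36
g[11] = 2×max(9,27) = 2×27 = 54
g[12] = 3×max(9,27) = 3×27 = 81
One optimal split: 3 + 3 + 3 + 3; product 3×3×3×3 = 81.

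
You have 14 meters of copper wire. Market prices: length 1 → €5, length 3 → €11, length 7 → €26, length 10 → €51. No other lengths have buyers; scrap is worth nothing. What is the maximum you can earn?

Consider every possible first cut. f[k] is the best of p[i]+f[k−i] over all sellable i≤k.
f[1] = 5
f[2] = 10  (first piece 1, then f[1]=5)
f[3] = max(5+10, 11+0) = 15
f[4] = max(5+15, 11+5) = 20
f[5] = max(5+20, 11+10) = 25
f[6] = max(5+25, 11+15) = 30
f[7] = max(5+30, 11+20, 26+0) = 35
f[8] = max(5+35, 11+25, 26+5) = 40
f[9] = max(5+40, 11+30, 26+10) = 45
f[10] = max(5+45, 11+35, 26+15, 51+0) = 51
f[11] = max(5+51, 11+40, 26+20, 51+5) = 56
f[12] = max(5+56, 11+45, 26+25, 51+10) = 61
f[13] = max(5+61, 11+51, 26+30, 51+15) = 66
f[14] = max(5+66, 11+56, 26+35, 51+20) = 71
One optimal cutting: 10 + 1 + 1 + 1 + 1 → €71.

71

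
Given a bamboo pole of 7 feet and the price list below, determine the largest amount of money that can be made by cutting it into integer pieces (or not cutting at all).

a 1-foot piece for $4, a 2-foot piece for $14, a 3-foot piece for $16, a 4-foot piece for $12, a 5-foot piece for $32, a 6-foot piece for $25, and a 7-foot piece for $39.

Let r[k] be the best obtainable value from length k. For each k, try every first piece i and keep the best of price[i] + r[k−i].
r[1] = 4
r[2] = max(4+4, 14+0) = 14
r[3] = max(4+14, 14+4, 16+0) = 18
r[4] = max(4+18, 14+14, 16+4, 12+0) = 28
r[5] = max(4+28, 14+18, 16+14, 12+4, 32+0) = 32
r[6] = max(4+32, 14+28, 16+18, 12+14, 32+4, 25+0) = 42
r[7] = max(4+42, 14+32, 16+28, …, 25+4, 39+0) = 46
One optimal cutting: 2 + 2 + 2 + 1 → $14 + $14 + $14 + $4 = $46.

46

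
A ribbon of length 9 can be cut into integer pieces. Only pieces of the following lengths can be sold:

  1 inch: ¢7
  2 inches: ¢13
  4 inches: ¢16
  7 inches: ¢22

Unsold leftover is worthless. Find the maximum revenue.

63

Build r[k] bottom-up: r[k] = max over allowed piece i of (p[i] + r[k−i]).
r[1] = 7
r[2] = max(7+7, 13+0) = 14
r[3] = max(7+14, 13+7) = 21
r[4] = max(7+21, 13+14, 16+0) = 28
r[5] = max(7+28, 13+21, 16+7) = 35
r[6] = max(7+35, 13+28, 16+14) = 42
r[7] = max(7+42, 13+35, 16+21, 22+0) = 49
r[8] = max(7+49, 13+42, 16+28, 22+7) = 56
r[9] = max(7+56, 13+49, 16+35, 22+14) = 63
One optimal cutting: 1 + 1 + 1 + 1 + 1 + 1 + 1 + 1 + 1 → ¢63.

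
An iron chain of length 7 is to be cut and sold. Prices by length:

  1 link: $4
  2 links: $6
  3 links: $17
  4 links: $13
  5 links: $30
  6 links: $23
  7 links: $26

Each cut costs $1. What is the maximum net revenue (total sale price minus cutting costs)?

36

Build net[k] bottom-up: net[k] = max over allowed piece i of (p[i] + net[k−i]) − 1 per cut.
net[1] = 4
net[2] = 7  (first piece 1, then net[1]=4)
net[3] = 17
net[4] = 20  (first piece 1, then net[3]=17)
net[5] = 30
net[6] = 33  (first piece 1, then net[5]=30)
net[7] = 36  (first piece 1, then net[6]=33)
One optimal plan: pieces 5 + 1 + 1 (2 cuts) → $38 − $2 = $36.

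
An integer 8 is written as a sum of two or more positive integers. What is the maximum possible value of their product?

18

Fill g[k] for k=2..8: at each k try every first piece i and multiply by the better of (k−i) uncut or g[k−i].
g[2] = 1·max(1,0) = 1·1 = 1
g[3] = max(1·2, 2·1) = 2
g[4] = max(1·3, 2·2, 3·1) = 4
g[5] = max(1·4, 2·3, 3·2, 4·1) = 6
g[6] = max(1·6, 2·4, 3·3, 4·2, 5·1) = 9
g[7] = max(1·9, 2·6, 3·4, 4·3, 5·2, 6·1) = 12
g[8] = max(1·12, 2·9, 3·6, …, 6·2, 7·1) = 18
One optimal split: 3 + 3 + 2; product 3·3·2 = 18.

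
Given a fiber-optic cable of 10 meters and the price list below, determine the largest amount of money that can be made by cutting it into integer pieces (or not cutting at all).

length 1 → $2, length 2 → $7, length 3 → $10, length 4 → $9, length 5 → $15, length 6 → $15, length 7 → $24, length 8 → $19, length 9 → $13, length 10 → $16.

35

Let v[k] be the best obtainable value from length k. For each k, try every first piece i and keep the best of price[i] + v[k−i].
v[1] = 2
v[2] = 7
v[3] = 10
v[4] = 14  (first piece 2, then v[2]=7)
v[5] = 17  (first piece 2, then v[3]=10)
v[6] = 21  (first piece 2, then v[4]=14)
v[7] = 24  (first piece 2, then v[5]=17)
v[8] = 28  (first piece 2, then v[6]=21)
v[9] = 31  (first piece 2, then v[7]=24)
v[10] = 35  (first piece 2, then v[8]=28)
One optimal cutting: 2 + 2 + 2 + 2 + 2 → $7 + $7 + $7 + $7 + $7 = $35.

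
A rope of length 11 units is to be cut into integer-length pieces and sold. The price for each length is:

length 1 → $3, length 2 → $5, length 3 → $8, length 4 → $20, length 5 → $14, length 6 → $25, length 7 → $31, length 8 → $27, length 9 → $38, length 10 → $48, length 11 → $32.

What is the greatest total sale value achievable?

Let best[k] be the best obtainable value from length k. For each k, try every first piece i and keep the best of price[i] + best[k−i].
best[1] = 3
best[2] = max(3+3, 5+0) = 6
best[3] = max(3+6, 5+3, 8+0) = 9
best[4] = max(3+9, 5+6, 8+3, 20+0) = 20
best[5] = max(3+20, 5+9, 8+6, 20+3, 14+0) = 23
best[6] = max(3+23, 5+20, 8+9, 20+6, 14+3, 25+0) = 26
best[7] = max(3+26, 5+23, 8+20, …, 25+3, 31+0) = 31
best[8] = max(3+31, 5+26, 8+23, …, 31+3, 27+0) = 40
best[9] = max(3+40, 5+31, 8+26, …, 27+3, 38+0) = 43
best[10] = max(3+43, 5+40, 8+31, …, 38+3, 48+0) = 48
best[11] = max(3+48, 5+43, 8+40, …, 48+3, 32+0) = 51
One optimal cutting: 10 + 1 → $48 + $3 = $51.

51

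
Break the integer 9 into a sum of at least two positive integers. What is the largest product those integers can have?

Let m[k] be the best product for length k (with at least one cut). For each first piece i, the rest contributes max(k−i, m[k−i]).
Small cases: m[2]=1.
m[3] = 1×max(2,1) = 1×2 = 2
m[4] = 2×max(2,1) = 2×2 = 4
m[5] = 2×max(3,2) = 2×3 = 6
m[6] = 3×max(3,2) = 3×3 = 9
m[7] = 2×max(5,6) = 2×6 = 12
m[8] = 2×max(6,9) = 2×9 = 18
m[9] = 3×max(6,9) = 3×9 = 27
One optimal split: 3 + 3 + 3; product 3×3×3 = 27.

27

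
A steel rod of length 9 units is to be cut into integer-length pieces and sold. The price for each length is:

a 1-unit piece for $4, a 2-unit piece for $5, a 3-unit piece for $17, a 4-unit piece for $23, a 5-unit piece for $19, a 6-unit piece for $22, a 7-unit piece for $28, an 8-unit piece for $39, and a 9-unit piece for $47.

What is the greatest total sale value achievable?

51

Build best[k] bottom-up: best[k] = max over allowed piece i of (p[i] + best[k−i]).
best[1] = 4
best[2] = max(4+4, 5+0) = 8
best[3] = max(4+8, 5+4, 17+0) = 17
best[4] = max(4+17, 5+8, 17+4, 23+0) = 23
best[5] = max(4+23, 5+17, 17+8, 23+4, 19+0) = 27
best[6] = max(4+27, 5+23, 17+17, 23+8, 19+4, 22+0) = 34
best[7] = max(4+34, 5+27, 17+23, …, 22+4, 28+0) = 40
best[8] = max(4+40, 5+34, 17+27, …, 28+4, 39+0) = 46
best[9] = max(4+46, 5+40, 17+34, …, 39+4, 47+0) = 51
One optimal cutting: 3 + 3 + 3 → $17 + $17 + $17 = $51.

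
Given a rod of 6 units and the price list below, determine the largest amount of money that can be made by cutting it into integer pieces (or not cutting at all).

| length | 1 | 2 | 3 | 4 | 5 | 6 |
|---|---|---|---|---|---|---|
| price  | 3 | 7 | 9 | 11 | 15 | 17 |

Build r[k] bottom-up: r[k] = max over allowed piece i of (p[i] + r[k−i]).
r[1] = 3
r[2] = max(3+3, 7+0) = 7
r[3] = max(3+7, 7+3, 9+0) = 10
r[4] = max(3+10, 7+7, 9+3, 11+0) = 14
r[5] = max(3+14, 7+10, 9+7, 11+3, 15+0) = 17
r[6] = max(3+17, 7+14, 9+10, 11+7, 15+3, 17+0) = 21
One optimal cutting: 2 + 2 + 2 → €7 + €7 + €7 = €21.

21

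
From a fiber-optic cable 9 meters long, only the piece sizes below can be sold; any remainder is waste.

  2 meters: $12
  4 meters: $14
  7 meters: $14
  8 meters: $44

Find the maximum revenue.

48

Consider every possible first cut. f[k] is the best of p[i]+f[k−i] over all sellable i≤k.
f[1] = 0
f[2] = 12
f[3] = 12
f[4] = 24  (first piece 2, then f[2]=12)
f[5] = 24
f[6] = 36  (first piece 2, then f[4]=24)
f[7] = 36
f[8] = 48  (first piece 2, then f[6]=36)
f[9] = 48
One optimal cutting: pieces 2 + 2 + 2 + 2 with 1 meter of scrap → $48.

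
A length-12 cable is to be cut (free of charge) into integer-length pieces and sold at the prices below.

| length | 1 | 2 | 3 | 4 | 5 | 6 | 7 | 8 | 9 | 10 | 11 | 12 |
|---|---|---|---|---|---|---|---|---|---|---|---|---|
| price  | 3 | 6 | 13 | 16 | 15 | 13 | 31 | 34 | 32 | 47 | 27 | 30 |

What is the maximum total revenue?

Build v[k] bottom-up: v[k] = max over allowed piece i of (p[i] + v[k−i]).
v[1] = 3
v[2] = max(3+3, 6+0) = 6
v[3] = max(3+6, 6+3, 13+0) = 13
v[4] = max(3+13, 6+6, 13+3, 16+0) = 16
v[5] = max(3+16, 6+13, 13+6, 16+3, 15+0) = 19
v[6] = max(3+19, 6+16, 13+13, 16+6, 15+3, 13+0) = 26
v[7] = max(3+26, 6+19, 13+16, …, 13+3, 31+0) = 31
v[8] = max(3+31, 6+26, 13+19, …, 31+3, 34+0) = 34
v[9] = max(3+34, 6+31, 13+26, …, 34+3, 32+0) = 39
v[10] = max(3+39, 6+34, 13+31, …, 32+3, 47+0) = 47
v[11] = max(3+47, 6+39, 13+34, …, 47+3, 27+0) = 50
v[12] = max(3+50, 6+47, 13+39, …, 27+3, 30+0) = 53
One optimal cutting: 10 + 1 + 1 → 47 + 3 + 3 = 53.

53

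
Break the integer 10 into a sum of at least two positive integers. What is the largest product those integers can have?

36

Fill prod[k] for k=2..10: at each k try every first piece i and multiply by the better of (k−i) uncut or prod[k−i].
prod[2] = 1×max(1,0) = 1×1 = 1
prod[3] = max(1×2, 2×1) = 2
prod[4] = max(1×3, 2×2, 3×1) = 4
prod[5] = max(1×4, 2×3, 3×2, 4×1) = 6
prod[6] = max(1×6, 2×4, 3×3, 4×2, 5×1) = 9
prod[7] = max(1×9, 2×6, 3×4, 4×3, 5×2, 6×1) = 12
prod[8] = max(1×12, 2×9, 3×6, …, 6×2, 7×1) = 18
prod[9] = max(1×18, 2×12, 3×9, …, 7×2, 8×1) = 27
prod[10] = max(1×27, 2×18, 3×12, …, 8×2, 9×1) = 36
One optimal split: 3 + 3 + 2 + 2; product 3×3×2×2 = 36.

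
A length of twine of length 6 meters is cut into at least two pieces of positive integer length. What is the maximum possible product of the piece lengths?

9

Define prod[k] = max over 1≤i<k of i · max(k−i, prod[k−i]); the inner max lets the remainder stay uncut if that's better.
prod[2] = 1*max(1,0) = 1*1 = 1
prod[3] = 1*max(2,1) = 1*2 = 2
prod[4] = 2*max(2,1) = 2*2 = 4
prod[5] = 2*max(3,2) = 2*3 = 6
prod[6] = 3*max(3,2) = 3*3 = 9
One optimal split: 3 + 3; product 3*3 = 9.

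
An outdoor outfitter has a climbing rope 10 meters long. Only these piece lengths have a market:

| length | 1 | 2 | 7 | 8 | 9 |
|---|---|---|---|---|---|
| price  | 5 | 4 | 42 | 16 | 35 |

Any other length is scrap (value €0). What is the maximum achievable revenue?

Let best[k] be the best obtainable value from length k. For each k, try every first piece i and keep the best of price[i] + best[k−i].
best[1] = 5
best[2] = max(5+5, 4+0) = 10
best[3] = max(5+10, 4+5) = 15
best[4] = max(5+15, 4+10) = 20
best[5] = max(5+20, 4+15) = 25
best[6] = max(5+25, 4+20) = 30
best[7] = max(5+30, 4+25, 42+0) = 42
best[8] = max(5+42, 4+30, 42+5, 16+0) = 47
best[9] = max(5+47, 4+42, 42+10, 16+5, 35+0) = 52
best[10] = max(5+52, 4+47, 42+15, 16+10, 35+5) = 57
One optimal cutting: 7 + 1 + 1 + 1 → €57.

57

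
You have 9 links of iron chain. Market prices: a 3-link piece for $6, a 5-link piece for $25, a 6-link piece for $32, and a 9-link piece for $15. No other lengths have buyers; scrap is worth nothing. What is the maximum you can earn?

38

Let r[k] be the best obtainable value from length k. For each k, try every first piece i and keep the best of price[i] + r[k−i].
r[1] = 0
r[2] = 0
r[3] = 6
r[4] = 6
r[5] = 25
r[6] = 32
r[7] = 32
r[8] = 32
r[9] = 38  (first piece 3, then r[6]=32)
One optimal cutting: 6 + 3 → $38.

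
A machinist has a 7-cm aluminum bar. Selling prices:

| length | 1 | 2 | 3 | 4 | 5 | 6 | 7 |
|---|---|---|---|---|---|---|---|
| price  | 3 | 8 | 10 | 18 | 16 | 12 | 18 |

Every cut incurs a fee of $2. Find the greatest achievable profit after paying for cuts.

26

Build net[k] bottom-up: net[k] = max over allowed piece i of (p[i] + net[k−i]) − 2 per cut.
net[1] = 3
net[2] = 8
net[3] = 10
net[4] = 18
net[5] = 19  (first piece 1, then net[4]=18)
net[6] = 24  (first piece 2, then net[4]=18)
net[7] = 26  (first piece 3, then net[4]=18)
One optimal plan: pieces 4 + 3 (1 cut) → $28 − $2 = $26.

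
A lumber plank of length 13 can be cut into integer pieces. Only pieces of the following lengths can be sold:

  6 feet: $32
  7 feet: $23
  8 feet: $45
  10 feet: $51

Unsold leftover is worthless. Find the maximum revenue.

64

Let f[k] be the best obtainable value from length k. For each k, try every first piece i and keep the best of price[i] + f[k−i].
f[1] = 0
f[2] = 0
f[3] = 0
f[4] = 0
f[5] = 0
f[6] = 32
f[7] = max(32+0, 23+0) = 32
f[8] = max(32+0, 23+0, 45+0) = 45
f[9] = max(32+0, 23+0, 45+0) = 45
f[10] = max(32+0, 23+0, 45+0, 51+0) = 51
f[11] = max(32+0, 23+0, 45+0, 51+0) = 51
f[12] = max(32+32, 23+0, 45+0, 51+0) = 64
f[13] = max(32+32, 23+32, 45+0, 51+0) = 64
One optimal cutting: pieces 6 + 6 with 1 foot of scrap → $64.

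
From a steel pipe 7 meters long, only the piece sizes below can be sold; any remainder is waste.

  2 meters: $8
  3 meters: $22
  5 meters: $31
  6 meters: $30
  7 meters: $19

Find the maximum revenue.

44

Let r[k] be the best obtainable value from length k. For each k, try every first piece i and keep the best of price[i] + r[k−i].
r[1] = 0
r[2] = 8
r[3] = 22
r[4] = 22
r[5] = 31
r[6] = 44  (first piece 3, then r[3]=22)
r[7] = 44
One optimal cutting: pieces 3 + 3 with 1 meter of scrap → $44.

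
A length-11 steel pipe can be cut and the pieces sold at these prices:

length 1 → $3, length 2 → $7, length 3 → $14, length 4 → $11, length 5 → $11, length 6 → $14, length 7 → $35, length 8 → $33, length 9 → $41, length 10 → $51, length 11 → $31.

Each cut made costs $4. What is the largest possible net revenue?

Consider every possible first cut. r[k] is the best of p[i]+r[k−i] over all sellable i≤k, charging 4 whenever i<k.
r[1] = 3
r[2] = max(3+3-4, 7+0) = 7
r[3] = max(3+7-4, 7+3-4, 14+0) = 14
r[4] = max(3+14-4, 7+7-4, 14+3-4, 11+0) = 13
r[5] = max(3+13-4, 7+14-4, 14+7-4, 11+3-4, 11+0) = 17
r[6] = max(3+17-4, 7+13-4, 14+14-4, 11+7-4, 11+3-4, 14+0) = 24
r[7] = max(3+24-4, 7+17-4, 14+13-4, …, 14+3-4, 35+0) = 35
r[8] = max(3+35-4, 7+24-4, 14+17-4, …, 35+3-4, 33+0) = 34
r[9] = max(3+34-4, 7+35-4, 14+24-4, …, 33+3-4, 41+0) = 41
r[10] = max(3+41-4, 7+34-4, 14+35-4, …, 41+3-4, 51+0) = 51
r[11] = max(3+51-4, 7+41-4, 14+34-4, …, 51+3-4, 31+0) = 50
One optimal plan: pieces 10 + 1 (1 cut) → $54 − $4 = $50.

50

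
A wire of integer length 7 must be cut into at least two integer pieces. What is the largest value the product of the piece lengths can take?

Let g[k] be the best product for length k (with at least one cut). For each first piece i, the rest contributes max(k−i, g[k−i]).
g[2] = 1·max(1,0) = 1·1 = 1
g[3] = max(1·2, 2·1) = 2
g[4] = max(1·3, 2·2, 3·1) = 4
g[5] = max(1·4, 2·3, 3·2, 4·1) = 6
g[6] = max(1·6, 2·4, 3·3, 4·2, 5·1) = 9
g[7] = max(1·9, 2·6, 3·4, 4·3, 5·2, 6·1) = 12
One optimal split: 3 + 2 + 2; product 3·2·2 = 12.

12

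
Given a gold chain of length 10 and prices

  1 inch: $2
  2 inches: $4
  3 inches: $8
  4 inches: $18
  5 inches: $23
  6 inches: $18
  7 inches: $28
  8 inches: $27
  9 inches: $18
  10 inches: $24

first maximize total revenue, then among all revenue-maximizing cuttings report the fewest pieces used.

2

Build r[k] bottom-up: r[k] = max over allowed piece i of (p[i] + r[k−i]).
r[1] = 2
r[2] = max(2+2, 4+0) = 4
r[3] = max(2+4, 4+2, 8+0) = 8
r[4] = max(2+8, 4+4, 8+2, 18+0) = 18
r[5] = max(2+18, 4+8, 8+4, 18+2, 23+0) = 23
r[6] = max(2+23, 4+18, 8+8, 18+4, 23+2, 18+0) = 25
r[7] = max(2+25, 4+23, 8+18, …, 18+2, 28+0) = 28
r[8] = max(2+28, 4+25, 8+23, …, 28+2, 27+0) = 36
r[9] = max(2+36, 4+28, 8+25, …, 27+2, 18+0) = 41
r[10] = max(2+41, 4+36, 8+28, …, 18+2, 24+0) = 46
Maximum revenue is $46.
Now minimize piece count subject to staying optimal: for each k, pieces[k] = 1 + min over i with p[i]+r[k−i]=r[k] of pieces[k−i].
pieces[7] = 1
pieces[8] = 2
pieces[9] = 2
pieces[10] = 2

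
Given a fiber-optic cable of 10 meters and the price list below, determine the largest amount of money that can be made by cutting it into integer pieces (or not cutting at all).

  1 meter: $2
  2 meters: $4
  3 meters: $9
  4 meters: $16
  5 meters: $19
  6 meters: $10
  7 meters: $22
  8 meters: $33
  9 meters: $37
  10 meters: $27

39

Build R[k] bottom-up: R[k] = max over allowed piece i of (p[i] + R[k−i]).
R[1] = 2
R[2] = 4  (first piece 1, then R[1]=2)
R[3] = 9
R[4] = 16
R[5] = 19
R[6] = 21  (first piece 1, then R[5]=19)
R[7] = 25  (first piece 3, then R[4]=16)
R[8] = 33
R[9] = 37
R[10] = 39  (first piece 1, then R[9]=37)
One optimal cutting: 9 + 1 → $37 + $2 = $39.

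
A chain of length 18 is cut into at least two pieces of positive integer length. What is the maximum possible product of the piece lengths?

Fill prod[k] for k=2..18: at each k try every first piece i and multiply by the better of (k−i) uncut or prod[k−i].
prod[2] = 1*max(1,0) = 1*1 = 1
prod[3] = 1*max(2,1) = 1*2 = 2
prod[4] = 2*max(2,1) = 2*2 = 4
prod[5] = 2*max(3,2) = 2*3 = 6
prod[6] = 3*max(3,2) = 3*3 = 9
prod[7] = 2*max(5,6) = 2*6 = 12
prod[8] = 2*max(6,9) = 2*9 = 18
prod[9] = 3*max(6,9) = 3*9 = 27
prod[10] = 2*max(8,18) = 2*18 = 36
prod[11] = 2*max(9,27) = 2*27 = 54
prod[12] = 3*max(9,27) = 3*27 = 81
prod[13] = 2*max(11,54) = 2*54 = 108
prod[14] = 2*max(12,81) = 2*81 = 162
prod[15] = 3*max(12,81) = 3*81 = 243
prod[16] = 2*max(14,162) = 2*162 = 324
prod[17] = 2*max(15,243) = 2*243 = 486
prod[18] = 3*max(15,243) = 3*243 = 729
One optimal split: 3 + 3 + 3 + 3 + 3 + 3; product 3*3*3*3*3*3 = 729.

729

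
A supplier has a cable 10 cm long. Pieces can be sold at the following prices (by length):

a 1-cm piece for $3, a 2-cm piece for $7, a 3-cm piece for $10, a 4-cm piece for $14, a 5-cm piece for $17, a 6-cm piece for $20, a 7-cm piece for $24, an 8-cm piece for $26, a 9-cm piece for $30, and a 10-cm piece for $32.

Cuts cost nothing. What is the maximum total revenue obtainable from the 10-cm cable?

Build R[k] bottom-up: R[k] = max over allowed piece i of (p[i] + R[k−i]).
R[1] = 3
R[2] = max(3+3, 7+0) = 7
R[3] = max(3+7, 7+3, 10+0) = 10
R[4] = max(3+10, 7+7, 10+3, 14+0) = 14
R[5] = max(3+14, 7+10, 10+7, 14+3, 17+0) = 17
R[6] = max(3+17, 7+14, 10+10, 14+7, 17+3, 20+0) = 21
R[7] = max(3+21, 7+17, 10+14, …, 20+3, 24+0) = 24
R[8] = max(3+24, 7+21, 10+17, …, 24+3, 26+0) = 28
R[9] = max(3+28, 7+24, 10+21, …, 26+3, 30+0) = 31
R[10] = max(3+31, 7+28, 10+24, …, 30+3, 32+0) = 35
One optimal cutting: 2 + 2 + 2 + 2 + 2 → $7 + $7 + $7 + $7 + $7 = $35.

35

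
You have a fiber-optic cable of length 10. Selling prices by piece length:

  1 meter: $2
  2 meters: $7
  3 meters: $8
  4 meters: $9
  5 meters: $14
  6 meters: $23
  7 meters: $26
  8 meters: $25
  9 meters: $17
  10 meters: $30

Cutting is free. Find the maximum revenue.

37

Build R[k] bottom-up: R[k] = max over allowed piece i of (p[i] + R[k−i]).
R[1] = 2
R[2] = max(2+2, 7+0) = 7
R[3] = max(2+7, 7+2, 8+0) = 9
R[4] = max(2+9, 7+7, 8+2, 9+0) = 14
R[5] = max(2+14, 7+9, 8+7, 9+2, 14+0) = 16
R[6] = max(2+16, 7+14, 8+9, 9+7, 14+2, 23+0) = 23
R[7] = max(2+23, 7+16, 8+14, …, 23+2, 26+0) = 26
R[8] = max(2+26, 7+23, 8+16, …, 26+2, 25+0) = 30
R[9] = max(2+30, 7+26, 8+23, …, 25+2, 17+0) = 33
R[10] = max(2+33, 7+30, 8+26, …, 17+2, 30+0) = 37
One optimal cutting: 6 + 2 + 2 → $23 + $7 + $7 = $37.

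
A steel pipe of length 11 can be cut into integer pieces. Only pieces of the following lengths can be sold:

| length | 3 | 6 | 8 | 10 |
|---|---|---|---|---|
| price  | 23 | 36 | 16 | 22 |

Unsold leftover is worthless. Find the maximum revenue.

Build r[k] bottom-up: r[k] = max over allowed piece i of (p[i] + r[k−i]).
r[1] = 0
r[2] = 0
r[3] = 23
r[4] = 23
r[5] = 23
r[6] = 46  (first piece 3, then r[3]=23)
r[7] = 46
r[8] = 46
r[9] = 69  (first piece 3, then r[6]=46)
r[10] = 69
r[11] = 69
One optimal cutting: pieces 3 + 3 + 3 with 2 meters of scrap → $69.

69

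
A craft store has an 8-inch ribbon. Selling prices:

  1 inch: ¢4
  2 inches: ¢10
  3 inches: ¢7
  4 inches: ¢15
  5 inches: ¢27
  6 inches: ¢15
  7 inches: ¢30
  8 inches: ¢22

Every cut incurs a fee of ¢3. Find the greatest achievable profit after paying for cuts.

35

Let r[k] be the best obtainable value from length k. For each k, try every first piece i and keep the best of price[i] + r[k−i] minus the 3 cut fee when i<k.
r[1] = 4
r[2] = max(4+4-3, 10+0) = 10
r[3] = max(4+10-3, 10+4-3, 7+0) = 11
r[4] = max(4+11-3, 10+10-3, 7+4-3, 15+0) = 17
r[5] = max(4+17-3, 10+11-3, 7+10-3, 15+4-3, 27+0) = 27
r[6] = max(4+27-3, 10+17-3, 7+11-3, 15+10-3, 27+4-3, 15+0) = 28
r[7] = max(4+28-3, 10+27-3, 7+17-3, …, 15+4-3, 30+0) = 34
r[8] = max(4+34-3, 10+28-3, 7+27-3, …, 30+4-3, 22+0) = 35
One optimal plan: pieces 5 + 2 + 1 (2 cuts) → ¢41 − ¢6 = ¢35.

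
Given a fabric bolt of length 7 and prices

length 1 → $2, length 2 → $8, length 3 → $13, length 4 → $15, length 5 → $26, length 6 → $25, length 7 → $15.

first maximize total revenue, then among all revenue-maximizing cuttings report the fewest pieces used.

2

Consider every possible first cut. r[k] is the best of p[i]+r[k−i] over all sellable i≤k.
r[1] = 2
r[2] = max(2+2, 8+0) = 8
r[3] = max(2+8, 8+2, 13+0) = 13
r[4] = max(2+13, 8+8, 13+2, 15+0) = 16
r[5] = max(2+16, 8+13, 13+8, 15+2, 26+0) = 26
r[6] = max(2+26, 8+16, 13+13, 15+8, 26+2, 25+0) = 28
r[7] = max(2+28, 8+26, 13+16, …, 25+2, 15+0) = 34
Maximum revenue is $34.
Now minimize piece count subject to staying optimal: for each k, pieces[k] = 1 + min over i with p[i]+r[k−i]=r[k] of pieces[k−i].
pieces[4] = 2
pieces[5] = 1
pieces[6] = 2
pieces[7] = 2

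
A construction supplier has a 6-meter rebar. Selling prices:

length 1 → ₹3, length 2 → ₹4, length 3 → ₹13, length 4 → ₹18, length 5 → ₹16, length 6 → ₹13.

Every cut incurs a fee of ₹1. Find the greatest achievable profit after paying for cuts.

25

Consider every possible first cut. v[k] is the best of p[i]+v[k−i] over all sellable i≤k, charging 1 whenever i<k.
v[1] = 3
v[2] = max(3+3-1, 4+0) = 5
v[3] = max(3+5-1, 4+3-1, 13+0) = 13
v[4] = max(3+13-1, 4+5-1, 13+3-1, 18+0) = 18
v[5] = max(3+18-1, 4+13-1, 13+5-1, 18+3-1, 16+0) = 20
v[6] = max(3+20-1, 4+18-1, 13+13-1, 18+5-1, 16+3-1, 13+0) = 25
One optimal plan: pieces 3 + 3 (1 cut) → ₹26 − ₹1 = ₹25.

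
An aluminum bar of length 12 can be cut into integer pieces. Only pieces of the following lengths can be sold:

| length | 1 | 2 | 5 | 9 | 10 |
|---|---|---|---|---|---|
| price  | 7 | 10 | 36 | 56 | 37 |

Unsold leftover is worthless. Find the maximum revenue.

Let best[k] be the best obtainable value from length k. For each k, try every first piece i and keep the best of price[i] + best[k−i].
best[1] = 7
best[2] = max(7+7, 10+0) = 14
best[3] = max(7+14, 10+7) = 21
best[4] = max(7+21, 10+14) = 28
best[5] = max(7+28, 10+21, 36+0) = 36
best[6] = max(7+36, 10+28, 36+7) = 43
best[7] = max(7+43, 10+36, 36+14) = 50
best[8] = max(7+50, 10+43, 36+21) = 57
best[9] = max(7+57, 10+50, 36+28, 56+0) = 64
best[10] = max(7+64, 10+57, 36+36, 56+7, 37+0) = 72
best[11] = max(7+72, 10+64, 36+43, 56+14, 37+7) = 79
best[12] = max(7+79, 10+72, 36+50, 56+21, 37+14) = 86
One optimal cutting: 5 + 5 + 1 + 1 → $86.

86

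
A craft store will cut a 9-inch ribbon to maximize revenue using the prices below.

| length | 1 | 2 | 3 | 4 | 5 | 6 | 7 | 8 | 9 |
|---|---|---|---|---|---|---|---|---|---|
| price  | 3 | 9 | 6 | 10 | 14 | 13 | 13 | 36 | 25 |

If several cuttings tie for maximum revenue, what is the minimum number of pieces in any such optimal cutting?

2

Let r[k] be the best obtainable value from length k. For each k, try every first piece i and keep the best of price[i] + r[k−i].
r[1] = 3
r[2] = 9
r[3] = 12  (first piece 1, then r[2]=9)
r[4] = 18  (first piece 2, then r[2]=9)
r[5] = 21  (first piece 1, then r[4]=18)
r[6] = 27  (first piece 2, then r[4]=18)
r[7] = 30  (first piece 1, then r[6]=27)
r[8] = 36  (first piece 2, then r[6]=27)
r[9] = 39  (first piece 1, then r[8]=36)
Maximum revenue is ¢39.
Now minimize piece count subject to staying optimal: for each k, pieces[k] = 1 + min over i with p[i]+r[k−i]=r[k] of pieces[k−i].
pieces[6] = 3
pieces[7] = 4
pieces[8] = 1
pieces[9] = 2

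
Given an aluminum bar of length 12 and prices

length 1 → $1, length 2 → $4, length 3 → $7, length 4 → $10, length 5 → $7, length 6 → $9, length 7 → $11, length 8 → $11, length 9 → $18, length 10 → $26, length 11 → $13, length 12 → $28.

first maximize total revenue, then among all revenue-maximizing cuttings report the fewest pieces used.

2

Build r[k] bottom-up: r[k] = max over allowed piece i of (p[i] + r[k−i]).
r[1] = 1
r[2] = max(1+1, 4+0) = 4
r[3] = max(1+4, 4+1, 7+0) = 7
r[4] = max(1+7, 4+4, 7+1, 10+0) = 10
r[5] = max(1+10, 4+7, 7+4, 10+1, 7+0) = 11
r[6] = max(1+11, 4+10, 7+7, 10+4, 7+1, 9+0) = 14
r[7] = max(1+14, 4+11, 7+10, …, 9+1, 11+0) = 17
r[8] = max(1+17, 4+14, 7+11, …, 11+1, 11+0) = 20
r[9] = max(1+20, 4+17, 7+14, …, 11+1, 18+0) = 21
r[10] = max(1+21, 4+20, 7+17, …, 18+1, 26+0) = 26
r[11] = max(1+26, 4+21, 7+20, …, 26+1, 13+0) = 27
r[12] = max(1+27, 4+26, 7+21, …, 13+1, 28+0) = 30
Maximum revenue is $30.
Now minimize piece count subject to staying optimal: for each k, pieces[k] = 1 + min over i with p[i]+r[k−i]=r[k] of pieces[k−i].
pieces[9] = 3
pieces[10] = 1
pieces[11] = 2
pieces[12] = 2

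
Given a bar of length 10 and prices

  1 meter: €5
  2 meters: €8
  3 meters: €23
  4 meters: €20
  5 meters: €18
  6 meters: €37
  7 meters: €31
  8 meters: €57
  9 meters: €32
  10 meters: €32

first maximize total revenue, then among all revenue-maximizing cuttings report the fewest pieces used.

Let r[k] be the best obtainable value from length k. For each k, try every first piece i and keep the best of price[i] + r[k−i].
r[1] = 5
r[2] = 10  (first piece 1, then r[1]=5)
r[3] = 23
r[4] = 28  (first piece 1, then r[3]=23)
r[5] = 33  (first piece 1, then r[4]=28)
r[6] = 46  (first piece 3, then r[3]=23)
r[7] = 51  (first piece 1, then r[6]=46)
r[8] = 57
r[9] = 69  (first piece 3, then r[6]=46)
r[10] = 74  (first piece 1, then r[9]=69)
Maximum revenue is €74.
Now minimize piece count subject to staying optimal: for each k, pieces[k] = 1 + min over i with p[i]+r[k−i]=r[k] of pieces[k−i].
pieces[7] = 3
pieces[8] = 1
pieces[9] = 3
pieces[10] = 4

4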